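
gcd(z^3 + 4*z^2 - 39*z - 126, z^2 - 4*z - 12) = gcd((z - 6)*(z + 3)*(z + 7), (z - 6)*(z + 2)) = z - 6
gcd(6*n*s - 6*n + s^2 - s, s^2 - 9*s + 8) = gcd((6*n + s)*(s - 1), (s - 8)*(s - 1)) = s - 1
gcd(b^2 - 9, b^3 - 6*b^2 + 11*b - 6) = b - 3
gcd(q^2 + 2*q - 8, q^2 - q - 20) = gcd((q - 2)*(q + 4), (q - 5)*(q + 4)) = q + 4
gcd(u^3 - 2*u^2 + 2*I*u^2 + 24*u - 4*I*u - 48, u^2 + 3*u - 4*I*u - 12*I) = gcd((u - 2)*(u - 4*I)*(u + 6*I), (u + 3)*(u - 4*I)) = u - 4*I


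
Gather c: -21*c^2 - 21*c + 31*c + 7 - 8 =-21*c^2 + 10*c - 1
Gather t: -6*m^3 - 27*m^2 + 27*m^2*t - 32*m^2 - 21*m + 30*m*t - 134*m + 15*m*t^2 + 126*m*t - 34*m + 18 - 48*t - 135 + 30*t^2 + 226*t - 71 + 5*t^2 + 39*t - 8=-6*m^3 - 59*m^2 - 189*m + t^2*(15*m + 35) + t*(27*m^2 + 156*m + 217) - 196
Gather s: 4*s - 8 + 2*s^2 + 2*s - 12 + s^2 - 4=3*s^2 + 6*s - 24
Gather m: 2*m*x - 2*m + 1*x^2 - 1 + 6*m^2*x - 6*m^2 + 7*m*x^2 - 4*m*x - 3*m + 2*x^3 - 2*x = m^2*(6*x - 6) + m*(7*x^2 - 2*x - 5) + 2*x^3 + x^2 - 2*x - 1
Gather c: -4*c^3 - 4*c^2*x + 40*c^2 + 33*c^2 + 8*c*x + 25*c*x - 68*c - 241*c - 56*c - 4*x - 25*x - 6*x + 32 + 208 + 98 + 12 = -4*c^3 + c^2*(73 - 4*x) + c*(33*x - 365) - 35*x + 350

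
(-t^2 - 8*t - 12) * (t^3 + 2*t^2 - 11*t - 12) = -t^5 - 10*t^4 - 17*t^3 + 76*t^2 + 228*t + 144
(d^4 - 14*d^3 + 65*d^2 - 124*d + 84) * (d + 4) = d^5 - 10*d^4 + 9*d^3 + 136*d^2 - 412*d + 336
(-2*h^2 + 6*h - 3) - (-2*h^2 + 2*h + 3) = 4*h - 6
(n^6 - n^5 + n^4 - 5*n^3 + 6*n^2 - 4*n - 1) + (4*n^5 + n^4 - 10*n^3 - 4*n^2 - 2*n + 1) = n^6 + 3*n^5 + 2*n^4 - 15*n^3 + 2*n^2 - 6*n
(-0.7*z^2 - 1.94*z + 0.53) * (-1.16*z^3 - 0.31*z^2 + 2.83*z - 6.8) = 0.812*z^5 + 2.4674*z^4 - 1.9944*z^3 - 0.8945*z^2 + 14.6919*z - 3.604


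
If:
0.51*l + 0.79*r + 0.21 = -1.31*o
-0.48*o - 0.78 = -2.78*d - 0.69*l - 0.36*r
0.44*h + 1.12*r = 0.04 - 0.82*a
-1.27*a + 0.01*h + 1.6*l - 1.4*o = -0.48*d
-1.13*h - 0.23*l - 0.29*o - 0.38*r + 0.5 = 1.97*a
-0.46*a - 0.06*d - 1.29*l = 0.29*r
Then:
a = 0.14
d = 0.30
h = 0.28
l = -0.02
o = -0.05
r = -0.17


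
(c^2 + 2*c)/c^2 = (c + 2)/c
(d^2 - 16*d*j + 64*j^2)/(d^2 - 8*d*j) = (d - 8*j)/d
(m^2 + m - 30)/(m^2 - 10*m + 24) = (m^2 + m - 30)/(m^2 - 10*m + 24)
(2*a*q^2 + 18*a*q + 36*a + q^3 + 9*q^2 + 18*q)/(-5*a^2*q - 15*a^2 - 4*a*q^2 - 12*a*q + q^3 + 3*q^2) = (2*a*q + 12*a + q^2 + 6*q)/(-5*a^2 - 4*a*q + q^2)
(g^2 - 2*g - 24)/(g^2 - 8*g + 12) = (g + 4)/(g - 2)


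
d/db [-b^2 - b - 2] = -2*b - 1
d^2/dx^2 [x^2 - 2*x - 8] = 2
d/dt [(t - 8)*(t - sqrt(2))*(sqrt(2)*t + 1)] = 3*sqrt(2)*t^2 - 16*sqrt(2)*t - 2*t - sqrt(2) + 8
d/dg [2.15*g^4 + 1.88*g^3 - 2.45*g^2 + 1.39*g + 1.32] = 8.6*g^3 + 5.64*g^2 - 4.9*g + 1.39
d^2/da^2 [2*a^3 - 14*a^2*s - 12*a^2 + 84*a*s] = 12*a - 28*s - 24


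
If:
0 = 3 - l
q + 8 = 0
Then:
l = 3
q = -8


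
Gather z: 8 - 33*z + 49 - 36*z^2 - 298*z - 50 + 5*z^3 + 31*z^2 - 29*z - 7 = 5*z^3 - 5*z^2 - 360*z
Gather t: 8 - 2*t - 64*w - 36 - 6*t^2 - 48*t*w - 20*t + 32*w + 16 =-6*t^2 + t*(-48*w - 22) - 32*w - 12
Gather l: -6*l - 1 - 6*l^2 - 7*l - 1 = -6*l^2 - 13*l - 2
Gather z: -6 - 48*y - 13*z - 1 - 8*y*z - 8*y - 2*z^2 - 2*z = -56*y - 2*z^2 + z*(-8*y - 15) - 7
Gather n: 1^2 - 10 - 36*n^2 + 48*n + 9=-36*n^2 + 48*n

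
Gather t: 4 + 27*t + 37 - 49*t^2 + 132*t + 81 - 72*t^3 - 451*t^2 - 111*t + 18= -72*t^3 - 500*t^2 + 48*t + 140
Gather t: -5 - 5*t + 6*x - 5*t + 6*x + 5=-10*t + 12*x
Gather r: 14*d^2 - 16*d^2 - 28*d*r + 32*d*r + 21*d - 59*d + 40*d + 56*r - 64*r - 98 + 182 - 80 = -2*d^2 + 2*d + r*(4*d - 8) + 4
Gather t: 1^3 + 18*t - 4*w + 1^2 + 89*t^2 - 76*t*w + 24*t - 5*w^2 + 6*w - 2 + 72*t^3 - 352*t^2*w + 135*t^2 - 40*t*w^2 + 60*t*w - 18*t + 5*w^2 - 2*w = 72*t^3 + t^2*(224 - 352*w) + t*(-40*w^2 - 16*w + 24)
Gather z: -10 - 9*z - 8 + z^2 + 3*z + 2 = z^2 - 6*z - 16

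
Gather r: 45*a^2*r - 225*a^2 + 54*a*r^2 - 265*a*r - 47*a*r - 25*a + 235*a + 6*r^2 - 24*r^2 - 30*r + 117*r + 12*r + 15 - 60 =-225*a^2 + 210*a + r^2*(54*a - 18) + r*(45*a^2 - 312*a + 99) - 45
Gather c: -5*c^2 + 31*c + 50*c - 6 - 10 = -5*c^2 + 81*c - 16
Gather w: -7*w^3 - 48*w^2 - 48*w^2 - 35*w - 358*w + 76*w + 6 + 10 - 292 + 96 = -7*w^3 - 96*w^2 - 317*w - 180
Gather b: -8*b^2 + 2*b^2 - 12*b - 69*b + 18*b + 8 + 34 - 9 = -6*b^2 - 63*b + 33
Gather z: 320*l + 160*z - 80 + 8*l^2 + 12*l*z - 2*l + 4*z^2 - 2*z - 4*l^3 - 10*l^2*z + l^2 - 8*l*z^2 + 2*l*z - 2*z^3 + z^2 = -4*l^3 + 9*l^2 + 318*l - 2*z^3 + z^2*(5 - 8*l) + z*(-10*l^2 + 14*l + 158) - 80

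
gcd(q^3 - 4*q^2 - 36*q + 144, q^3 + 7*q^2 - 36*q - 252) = q^2 - 36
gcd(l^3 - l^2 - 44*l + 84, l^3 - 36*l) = l - 6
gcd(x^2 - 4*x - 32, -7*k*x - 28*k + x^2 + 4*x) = x + 4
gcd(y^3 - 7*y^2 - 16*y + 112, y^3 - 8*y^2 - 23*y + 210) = y - 7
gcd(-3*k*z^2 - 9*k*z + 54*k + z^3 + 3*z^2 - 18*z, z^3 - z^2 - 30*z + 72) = z^2 + 3*z - 18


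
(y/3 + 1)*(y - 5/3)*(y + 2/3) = y^3/3 + 2*y^2/3 - 37*y/27 - 10/9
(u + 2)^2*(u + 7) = u^3 + 11*u^2 + 32*u + 28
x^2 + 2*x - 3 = (x - 1)*(x + 3)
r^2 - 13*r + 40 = (r - 8)*(r - 5)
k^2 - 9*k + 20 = (k - 5)*(k - 4)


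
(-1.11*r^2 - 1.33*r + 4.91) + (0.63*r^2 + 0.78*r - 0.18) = -0.48*r^2 - 0.55*r + 4.73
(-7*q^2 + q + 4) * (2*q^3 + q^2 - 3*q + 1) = -14*q^5 - 5*q^4 + 30*q^3 - 6*q^2 - 11*q + 4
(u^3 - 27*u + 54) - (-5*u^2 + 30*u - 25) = u^3 + 5*u^2 - 57*u + 79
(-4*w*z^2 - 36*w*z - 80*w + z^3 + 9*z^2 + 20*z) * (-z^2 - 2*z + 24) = 4*w*z^4 + 44*w*z^3 + 56*w*z^2 - 704*w*z - 1920*w - z^5 - 11*z^4 - 14*z^3 + 176*z^2 + 480*z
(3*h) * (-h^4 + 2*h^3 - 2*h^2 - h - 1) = -3*h^5 + 6*h^4 - 6*h^3 - 3*h^2 - 3*h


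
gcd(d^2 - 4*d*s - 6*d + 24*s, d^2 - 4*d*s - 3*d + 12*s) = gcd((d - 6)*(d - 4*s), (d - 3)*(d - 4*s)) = -d + 4*s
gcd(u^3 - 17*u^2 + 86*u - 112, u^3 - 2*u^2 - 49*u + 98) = u^2 - 9*u + 14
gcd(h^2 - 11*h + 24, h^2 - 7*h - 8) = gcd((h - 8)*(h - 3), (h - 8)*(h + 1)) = h - 8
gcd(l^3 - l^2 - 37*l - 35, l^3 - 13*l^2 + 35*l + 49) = l^2 - 6*l - 7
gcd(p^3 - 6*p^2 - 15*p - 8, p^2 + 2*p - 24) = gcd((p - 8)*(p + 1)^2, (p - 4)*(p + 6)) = 1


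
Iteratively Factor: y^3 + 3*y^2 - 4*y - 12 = (y - 2)*(y^2 + 5*y + 6) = (y - 2)*(y + 3)*(y + 2)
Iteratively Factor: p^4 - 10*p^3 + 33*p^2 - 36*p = (p - 4)*(p^3 - 6*p^2 + 9*p) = (p - 4)*(p - 3)*(p^2 - 3*p) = p*(p - 4)*(p - 3)*(p - 3)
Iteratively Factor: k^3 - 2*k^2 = (k)*(k^2 - 2*k) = k^2*(k - 2)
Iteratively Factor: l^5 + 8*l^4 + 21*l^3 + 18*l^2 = (l)*(l^4 + 8*l^3 + 21*l^2 + 18*l) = l*(l + 3)*(l^3 + 5*l^2 + 6*l) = l*(l + 2)*(l + 3)*(l^2 + 3*l) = l^2*(l + 2)*(l + 3)*(l + 3)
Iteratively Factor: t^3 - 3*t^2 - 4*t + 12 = (t - 2)*(t^2 - t - 6) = (t - 3)*(t - 2)*(t + 2)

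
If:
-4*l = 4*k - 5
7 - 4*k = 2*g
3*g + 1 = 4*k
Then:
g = 6/5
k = 23/20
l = 1/10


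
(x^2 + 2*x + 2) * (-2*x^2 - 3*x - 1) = -2*x^4 - 7*x^3 - 11*x^2 - 8*x - 2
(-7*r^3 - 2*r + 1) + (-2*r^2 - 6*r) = -7*r^3 - 2*r^2 - 8*r + 1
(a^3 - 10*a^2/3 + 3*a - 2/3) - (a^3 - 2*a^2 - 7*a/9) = -4*a^2/3 + 34*a/9 - 2/3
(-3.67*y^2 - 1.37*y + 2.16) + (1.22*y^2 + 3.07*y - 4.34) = -2.45*y^2 + 1.7*y - 2.18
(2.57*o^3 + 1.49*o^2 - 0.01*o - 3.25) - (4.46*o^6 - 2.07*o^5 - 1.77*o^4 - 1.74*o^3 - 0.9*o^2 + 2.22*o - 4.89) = -4.46*o^6 + 2.07*o^5 + 1.77*o^4 + 4.31*o^3 + 2.39*o^2 - 2.23*o + 1.64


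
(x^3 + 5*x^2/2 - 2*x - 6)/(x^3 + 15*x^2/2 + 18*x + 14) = (2*x - 3)/(2*x + 7)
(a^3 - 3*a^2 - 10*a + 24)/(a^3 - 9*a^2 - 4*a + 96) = (a - 2)/(a - 8)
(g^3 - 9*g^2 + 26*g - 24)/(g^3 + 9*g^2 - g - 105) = (g^2 - 6*g + 8)/(g^2 + 12*g + 35)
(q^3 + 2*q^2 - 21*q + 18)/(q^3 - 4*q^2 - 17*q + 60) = (q^2 + 5*q - 6)/(q^2 - q - 20)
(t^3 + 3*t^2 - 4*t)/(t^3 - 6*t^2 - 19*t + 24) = t*(t + 4)/(t^2 - 5*t - 24)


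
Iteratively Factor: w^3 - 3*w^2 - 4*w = (w + 1)*(w^2 - 4*w) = w*(w + 1)*(w - 4)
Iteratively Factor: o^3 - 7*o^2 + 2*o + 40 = (o - 4)*(o^2 - 3*o - 10) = (o - 4)*(o + 2)*(o - 5)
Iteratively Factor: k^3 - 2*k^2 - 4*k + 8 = (k - 2)*(k^2 - 4) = (k - 2)*(k + 2)*(k - 2)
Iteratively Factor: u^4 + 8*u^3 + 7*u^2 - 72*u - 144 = (u - 3)*(u^3 + 11*u^2 + 40*u + 48) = (u - 3)*(u + 4)*(u^2 + 7*u + 12) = (u - 3)*(u + 3)*(u + 4)*(u + 4)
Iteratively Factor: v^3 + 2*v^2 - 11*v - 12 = (v + 1)*(v^2 + v - 12) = (v - 3)*(v + 1)*(v + 4)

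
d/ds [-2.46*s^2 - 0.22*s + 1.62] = -4.92*s - 0.22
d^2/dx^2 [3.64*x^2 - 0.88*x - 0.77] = 7.28000000000000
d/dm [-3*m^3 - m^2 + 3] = m*(-9*m - 2)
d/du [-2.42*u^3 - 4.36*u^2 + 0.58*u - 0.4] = -7.26*u^2 - 8.72*u + 0.58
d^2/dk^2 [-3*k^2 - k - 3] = -6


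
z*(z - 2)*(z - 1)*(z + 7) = z^4 + 4*z^3 - 19*z^2 + 14*z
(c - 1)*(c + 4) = c^2 + 3*c - 4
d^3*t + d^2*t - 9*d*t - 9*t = (d - 3)*(d + 3)*(d*t + t)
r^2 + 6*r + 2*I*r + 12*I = (r + 6)*(r + 2*I)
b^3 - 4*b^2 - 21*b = b*(b - 7)*(b + 3)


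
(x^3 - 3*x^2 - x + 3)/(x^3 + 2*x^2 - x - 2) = (x - 3)/(x + 2)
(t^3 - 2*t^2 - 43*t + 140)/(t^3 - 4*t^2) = 1 + 2/t - 35/t^2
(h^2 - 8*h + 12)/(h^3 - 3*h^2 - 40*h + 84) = (h - 6)/(h^2 - h - 42)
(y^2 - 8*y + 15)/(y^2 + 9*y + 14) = (y^2 - 8*y + 15)/(y^2 + 9*y + 14)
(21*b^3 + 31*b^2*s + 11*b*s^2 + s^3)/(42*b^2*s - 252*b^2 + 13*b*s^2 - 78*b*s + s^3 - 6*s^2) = (3*b^2 + 4*b*s + s^2)/(6*b*s - 36*b + s^2 - 6*s)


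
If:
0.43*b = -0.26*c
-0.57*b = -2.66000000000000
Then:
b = 4.67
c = -7.72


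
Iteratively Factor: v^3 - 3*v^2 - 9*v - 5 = (v + 1)*(v^2 - 4*v - 5) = (v - 5)*(v + 1)*(v + 1)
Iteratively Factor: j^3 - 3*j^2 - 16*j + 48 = (j - 4)*(j^2 + j - 12) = (j - 4)*(j - 3)*(j + 4)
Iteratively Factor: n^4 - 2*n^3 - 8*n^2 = (n)*(n^3 - 2*n^2 - 8*n) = n*(n + 2)*(n^2 - 4*n) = n^2*(n + 2)*(n - 4)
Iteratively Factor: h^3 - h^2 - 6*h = (h + 2)*(h^2 - 3*h) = h*(h + 2)*(h - 3)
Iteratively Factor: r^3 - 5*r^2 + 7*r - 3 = (r - 1)*(r^2 - 4*r + 3) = (r - 1)^2*(r - 3)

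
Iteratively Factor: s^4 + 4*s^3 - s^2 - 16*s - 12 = (s + 2)*(s^3 + 2*s^2 - 5*s - 6) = (s - 2)*(s + 2)*(s^2 + 4*s + 3) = (s - 2)*(s + 1)*(s + 2)*(s + 3)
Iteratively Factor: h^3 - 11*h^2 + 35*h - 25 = (h - 5)*(h^2 - 6*h + 5) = (h - 5)*(h - 1)*(h - 5)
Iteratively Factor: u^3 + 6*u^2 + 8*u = (u + 2)*(u^2 + 4*u) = u*(u + 2)*(u + 4)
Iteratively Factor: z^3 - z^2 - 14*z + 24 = (z + 4)*(z^2 - 5*z + 6) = (z - 2)*(z + 4)*(z - 3)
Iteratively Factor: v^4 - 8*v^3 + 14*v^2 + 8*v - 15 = (v - 5)*(v^3 - 3*v^2 - v + 3) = (v - 5)*(v - 3)*(v^2 - 1) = (v - 5)*(v - 3)*(v - 1)*(v + 1)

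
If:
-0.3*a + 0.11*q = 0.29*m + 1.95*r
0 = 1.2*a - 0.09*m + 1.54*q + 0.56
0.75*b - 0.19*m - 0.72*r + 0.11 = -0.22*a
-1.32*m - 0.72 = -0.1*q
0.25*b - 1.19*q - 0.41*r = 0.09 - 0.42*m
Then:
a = -0.07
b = -0.20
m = -0.57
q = -0.35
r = 0.08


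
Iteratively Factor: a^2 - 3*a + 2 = (a - 1)*(a - 2)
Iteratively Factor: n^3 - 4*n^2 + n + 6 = (n + 1)*(n^2 - 5*n + 6) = (n - 2)*(n + 1)*(n - 3)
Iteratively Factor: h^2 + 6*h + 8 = (h + 4)*(h + 2)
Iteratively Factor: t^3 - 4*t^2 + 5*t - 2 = (t - 1)*(t^2 - 3*t + 2) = (t - 1)^2*(t - 2)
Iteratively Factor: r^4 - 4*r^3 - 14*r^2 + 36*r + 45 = (r - 3)*(r^3 - r^2 - 17*r - 15) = (r - 3)*(r + 1)*(r^2 - 2*r - 15) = (r - 3)*(r + 1)*(r + 3)*(r - 5)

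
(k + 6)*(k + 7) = k^2 + 13*k + 42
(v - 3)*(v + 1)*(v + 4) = v^3 + 2*v^2 - 11*v - 12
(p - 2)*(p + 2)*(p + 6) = p^3 + 6*p^2 - 4*p - 24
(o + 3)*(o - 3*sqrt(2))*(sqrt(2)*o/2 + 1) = sqrt(2)*o^3/2 - 2*o^2 + 3*sqrt(2)*o^2/2 - 6*o - 3*sqrt(2)*o - 9*sqrt(2)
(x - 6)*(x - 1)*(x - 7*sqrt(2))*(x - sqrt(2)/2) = x^4 - 15*sqrt(2)*x^3/2 - 7*x^3 + 13*x^2 + 105*sqrt(2)*x^2/2 - 45*sqrt(2)*x - 49*x + 42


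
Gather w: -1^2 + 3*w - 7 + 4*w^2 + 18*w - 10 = 4*w^2 + 21*w - 18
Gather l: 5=5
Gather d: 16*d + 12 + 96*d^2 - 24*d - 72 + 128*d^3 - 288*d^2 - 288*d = 128*d^3 - 192*d^2 - 296*d - 60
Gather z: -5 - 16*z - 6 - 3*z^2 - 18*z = -3*z^2 - 34*z - 11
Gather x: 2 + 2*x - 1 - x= x + 1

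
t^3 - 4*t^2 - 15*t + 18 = (t - 6)*(t - 1)*(t + 3)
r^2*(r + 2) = r^3 + 2*r^2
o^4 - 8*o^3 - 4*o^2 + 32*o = o*(o - 8)*(o - 2)*(o + 2)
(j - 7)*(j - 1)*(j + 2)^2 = j^4 - 4*j^3 - 21*j^2 - 4*j + 28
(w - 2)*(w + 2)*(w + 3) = w^3 + 3*w^2 - 4*w - 12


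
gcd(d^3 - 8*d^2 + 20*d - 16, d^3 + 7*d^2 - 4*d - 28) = d - 2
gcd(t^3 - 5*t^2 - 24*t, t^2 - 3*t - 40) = t - 8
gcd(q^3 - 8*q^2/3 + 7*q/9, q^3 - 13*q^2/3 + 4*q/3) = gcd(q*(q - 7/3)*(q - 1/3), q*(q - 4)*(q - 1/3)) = q^2 - q/3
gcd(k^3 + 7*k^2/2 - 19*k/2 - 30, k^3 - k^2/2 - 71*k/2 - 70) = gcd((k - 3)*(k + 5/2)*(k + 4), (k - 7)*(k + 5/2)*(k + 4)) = k^2 + 13*k/2 + 10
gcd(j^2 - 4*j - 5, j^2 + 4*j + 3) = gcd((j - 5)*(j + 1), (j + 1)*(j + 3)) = j + 1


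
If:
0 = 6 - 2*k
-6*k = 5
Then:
No Solution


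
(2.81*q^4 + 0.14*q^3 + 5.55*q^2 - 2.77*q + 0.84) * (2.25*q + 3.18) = 6.3225*q^5 + 9.2508*q^4 + 12.9327*q^3 + 11.4165*q^2 - 6.9186*q + 2.6712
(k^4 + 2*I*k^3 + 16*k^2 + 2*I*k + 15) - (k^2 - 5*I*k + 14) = k^4 + 2*I*k^3 + 15*k^2 + 7*I*k + 1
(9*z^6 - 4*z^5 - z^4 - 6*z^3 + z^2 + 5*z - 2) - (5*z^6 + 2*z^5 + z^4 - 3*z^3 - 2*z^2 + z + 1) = 4*z^6 - 6*z^5 - 2*z^4 - 3*z^3 + 3*z^2 + 4*z - 3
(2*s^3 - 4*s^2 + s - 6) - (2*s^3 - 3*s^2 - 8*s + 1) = -s^2 + 9*s - 7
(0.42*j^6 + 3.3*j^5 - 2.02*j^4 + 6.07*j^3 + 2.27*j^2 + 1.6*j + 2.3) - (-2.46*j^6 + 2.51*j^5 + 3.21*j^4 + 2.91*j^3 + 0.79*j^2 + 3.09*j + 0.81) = 2.88*j^6 + 0.79*j^5 - 5.23*j^4 + 3.16*j^3 + 1.48*j^2 - 1.49*j + 1.49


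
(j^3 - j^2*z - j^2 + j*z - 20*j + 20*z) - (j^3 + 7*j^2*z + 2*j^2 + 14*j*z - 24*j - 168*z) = -8*j^2*z - 3*j^2 - 13*j*z + 4*j + 188*z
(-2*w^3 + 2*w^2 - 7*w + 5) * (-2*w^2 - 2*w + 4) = 4*w^5 + 2*w^3 + 12*w^2 - 38*w + 20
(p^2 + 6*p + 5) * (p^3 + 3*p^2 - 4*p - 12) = p^5 + 9*p^4 + 19*p^3 - 21*p^2 - 92*p - 60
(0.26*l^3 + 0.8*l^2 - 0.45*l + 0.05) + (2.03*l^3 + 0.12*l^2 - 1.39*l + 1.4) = 2.29*l^3 + 0.92*l^2 - 1.84*l + 1.45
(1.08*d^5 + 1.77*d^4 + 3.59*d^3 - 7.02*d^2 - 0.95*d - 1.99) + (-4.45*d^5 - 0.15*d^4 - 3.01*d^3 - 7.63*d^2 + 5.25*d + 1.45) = -3.37*d^5 + 1.62*d^4 + 0.58*d^3 - 14.65*d^2 + 4.3*d - 0.54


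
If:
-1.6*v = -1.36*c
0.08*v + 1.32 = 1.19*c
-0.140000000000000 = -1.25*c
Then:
No Solution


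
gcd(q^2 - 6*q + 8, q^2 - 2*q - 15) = 1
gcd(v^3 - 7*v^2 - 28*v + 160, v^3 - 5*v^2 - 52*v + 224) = v^2 - 12*v + 32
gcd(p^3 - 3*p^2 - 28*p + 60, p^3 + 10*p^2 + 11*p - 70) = p^2 + 3*p - 10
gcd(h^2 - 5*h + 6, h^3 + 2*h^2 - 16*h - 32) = 1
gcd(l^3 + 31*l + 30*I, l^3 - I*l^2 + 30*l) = l^2 - I*l + 30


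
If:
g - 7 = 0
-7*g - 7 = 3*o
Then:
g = 7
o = -56/3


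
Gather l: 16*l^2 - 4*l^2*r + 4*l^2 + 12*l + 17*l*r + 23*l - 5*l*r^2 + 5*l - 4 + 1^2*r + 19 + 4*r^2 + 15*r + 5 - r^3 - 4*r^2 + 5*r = l^2*(20 - 4*r) + l*(-5*r^2 + 17*r + 40) - r^3 + 21*r + 20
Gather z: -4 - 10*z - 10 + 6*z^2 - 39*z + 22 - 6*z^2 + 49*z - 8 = 0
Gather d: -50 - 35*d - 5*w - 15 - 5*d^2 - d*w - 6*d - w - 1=-5*d^2 + d*(-w - 41) - 6*w - 66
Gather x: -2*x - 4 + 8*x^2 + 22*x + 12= 8*x^2 + 20*x + 8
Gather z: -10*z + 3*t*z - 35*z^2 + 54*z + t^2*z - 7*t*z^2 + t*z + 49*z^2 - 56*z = z^2*(14 - 7*t) + z*(t^2 + 4*t - 12)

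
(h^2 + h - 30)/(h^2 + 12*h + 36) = (h - 5)/(h + 6)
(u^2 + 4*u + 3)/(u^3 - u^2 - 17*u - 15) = 1/(u - 5)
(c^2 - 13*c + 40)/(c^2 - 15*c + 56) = (c - 5)/(c - 7)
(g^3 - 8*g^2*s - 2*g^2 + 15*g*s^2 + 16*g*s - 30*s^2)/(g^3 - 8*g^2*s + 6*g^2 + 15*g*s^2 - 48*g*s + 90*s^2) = (g - 2)/(g + 6)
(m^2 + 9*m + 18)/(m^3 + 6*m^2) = (m + 3)/m^2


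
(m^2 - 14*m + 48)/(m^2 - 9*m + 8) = (m - 6)/(m - 1)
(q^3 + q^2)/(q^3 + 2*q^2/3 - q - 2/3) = 3*q^2/(3*q^2 - q - 2)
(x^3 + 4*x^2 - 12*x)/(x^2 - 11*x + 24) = x*(x^2 + 4*x - 12)/(x^2 - 11*x + 24)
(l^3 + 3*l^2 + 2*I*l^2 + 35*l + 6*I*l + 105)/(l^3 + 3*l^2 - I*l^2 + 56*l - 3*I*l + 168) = (l - 5*I)/(l - 8*I)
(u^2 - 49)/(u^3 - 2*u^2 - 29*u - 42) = (u + 7)/(u^2 + 5*u + 6)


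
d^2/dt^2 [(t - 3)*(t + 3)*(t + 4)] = 6*t + 8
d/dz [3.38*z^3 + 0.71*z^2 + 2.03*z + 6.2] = 10.14*z^2 + 1.42*z + 2.03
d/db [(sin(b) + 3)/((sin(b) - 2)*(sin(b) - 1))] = (-6*sin(b) + cos(b)^2 + 10)*cos(b)/((sin(b) - 2)^2*(sin(b) - 1)^2)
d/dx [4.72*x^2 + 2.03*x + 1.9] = 9.44*x + 2.03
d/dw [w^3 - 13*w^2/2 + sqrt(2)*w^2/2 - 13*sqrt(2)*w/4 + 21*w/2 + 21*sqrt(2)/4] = 3*w^2 - 13*w + sqrt(2)*w - 13*sqrt(2)/4 + 21/2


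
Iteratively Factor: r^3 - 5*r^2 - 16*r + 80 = (r - 5)*(r^2 - 16) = (r - 5)*(r + 4)*(r - 4)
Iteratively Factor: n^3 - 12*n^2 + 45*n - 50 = (n - 5)*(n^2 - 7*n + 10) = (n - 5)*(n - 2)*(n - 5)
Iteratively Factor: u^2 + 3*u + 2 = (u + 1)*(u + 2)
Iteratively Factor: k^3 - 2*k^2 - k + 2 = (k - 2)*(k^2 - 1) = (k - 2)*(k - 1)*(k + 1)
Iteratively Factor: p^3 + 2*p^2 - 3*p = (p)*(p^2 + 2*p - 3) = p*(p - 1)*(p + 3)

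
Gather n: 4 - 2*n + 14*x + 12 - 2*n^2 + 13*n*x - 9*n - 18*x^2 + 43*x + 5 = -2*n^2 + n*(13*x - 11) - 18*x^2 + 57*x + 21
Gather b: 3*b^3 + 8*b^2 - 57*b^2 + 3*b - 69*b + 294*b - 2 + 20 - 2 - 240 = 3*b^3 - 49*b^2 + 228*b - 224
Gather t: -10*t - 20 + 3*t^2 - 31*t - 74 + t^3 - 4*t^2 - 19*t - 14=t^3 - t^2 - 60*t - 108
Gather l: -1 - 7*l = -7*l - 1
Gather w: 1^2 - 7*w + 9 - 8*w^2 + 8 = -8*w^2 - 7*w + 18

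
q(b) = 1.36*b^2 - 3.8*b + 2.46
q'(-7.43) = -24.01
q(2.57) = 1.68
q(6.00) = 28.62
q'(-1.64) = -8.26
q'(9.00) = 20.68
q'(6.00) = 12.52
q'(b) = 2.72*b - 3.8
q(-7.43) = 105.77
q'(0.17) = -3.34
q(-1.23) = 9.19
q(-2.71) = 22.75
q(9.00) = 78.42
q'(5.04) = 9.91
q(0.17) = 1.85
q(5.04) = 17.85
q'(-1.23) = -7.15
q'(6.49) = 13.85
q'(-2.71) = -11.17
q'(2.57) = 3.19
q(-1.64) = 12.35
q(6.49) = 35.08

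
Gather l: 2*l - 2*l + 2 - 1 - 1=0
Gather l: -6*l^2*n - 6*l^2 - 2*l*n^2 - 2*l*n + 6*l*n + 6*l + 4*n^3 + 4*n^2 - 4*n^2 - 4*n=l^2*(-6*n - 6) + l*(-2*n^2 + 4*n + 6) + 4*n^3 - 4*n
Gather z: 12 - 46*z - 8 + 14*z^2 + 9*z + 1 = 14*z^2 - 37*z + 5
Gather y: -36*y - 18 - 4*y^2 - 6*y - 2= -4*y^2 - 42*y - 20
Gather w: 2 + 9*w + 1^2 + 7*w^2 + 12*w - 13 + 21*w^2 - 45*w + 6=28*w^2 - 24*w - 4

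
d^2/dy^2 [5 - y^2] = -2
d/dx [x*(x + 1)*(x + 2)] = 3*x^2 + 6*x + 2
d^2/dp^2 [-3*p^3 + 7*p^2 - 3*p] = 14 - 18*p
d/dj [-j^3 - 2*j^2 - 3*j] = -3*j^2 - 4*j - 3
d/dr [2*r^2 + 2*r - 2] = 4*r + 2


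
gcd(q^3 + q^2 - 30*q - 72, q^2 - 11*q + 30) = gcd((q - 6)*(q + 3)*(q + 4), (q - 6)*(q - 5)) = q - 6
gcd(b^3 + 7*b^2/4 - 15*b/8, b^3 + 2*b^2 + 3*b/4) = b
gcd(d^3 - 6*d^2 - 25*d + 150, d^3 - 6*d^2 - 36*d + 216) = d - 6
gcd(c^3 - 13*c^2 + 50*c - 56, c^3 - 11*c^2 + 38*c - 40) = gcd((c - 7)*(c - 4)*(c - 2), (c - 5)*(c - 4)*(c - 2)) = c^2 - 6*c + 8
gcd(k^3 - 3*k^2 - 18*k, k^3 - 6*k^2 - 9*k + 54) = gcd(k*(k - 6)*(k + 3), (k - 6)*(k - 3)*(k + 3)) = k^2 - 3*k - 18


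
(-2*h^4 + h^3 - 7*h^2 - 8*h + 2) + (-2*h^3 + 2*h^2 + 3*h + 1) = -2*h^4 - h^3 - 5*h^2 - 5*h + 3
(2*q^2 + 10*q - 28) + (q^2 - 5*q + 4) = 3*q^2 + 5*q - 24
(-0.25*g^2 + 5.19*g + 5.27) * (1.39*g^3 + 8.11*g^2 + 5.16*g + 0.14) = -0.3475*g^5 + 5.1866*g^4 + 48.1262*g^3 + 69.4851*g^2 + 27.9198*g + 0.7378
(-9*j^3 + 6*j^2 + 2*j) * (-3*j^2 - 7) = 27*j^5 - 18*j^4 + 57*j^3 - 42*j^2 - 14*j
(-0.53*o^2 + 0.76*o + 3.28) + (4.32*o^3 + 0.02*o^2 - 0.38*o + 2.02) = 4.32*o^3 - 0.51*o^2 + 0.38*o + 5.3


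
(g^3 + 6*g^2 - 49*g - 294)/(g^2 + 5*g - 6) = (g^2 - 49)/(g - 1)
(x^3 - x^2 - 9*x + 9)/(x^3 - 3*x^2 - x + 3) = (x + 3)/(x + 1)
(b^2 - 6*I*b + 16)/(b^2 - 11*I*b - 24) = (b + 2*I)/(b - 3*I)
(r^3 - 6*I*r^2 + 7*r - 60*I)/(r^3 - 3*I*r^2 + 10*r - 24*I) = (r - 5*I)/(r - 2*I)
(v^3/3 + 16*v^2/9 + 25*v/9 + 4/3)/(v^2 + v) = v/3 + 13/9 + 4/(3*v)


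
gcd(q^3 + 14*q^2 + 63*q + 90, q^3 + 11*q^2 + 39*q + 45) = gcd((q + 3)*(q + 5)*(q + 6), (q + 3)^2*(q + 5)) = q^2 + 8*q + 15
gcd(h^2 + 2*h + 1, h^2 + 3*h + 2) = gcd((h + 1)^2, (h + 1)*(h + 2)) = h + 1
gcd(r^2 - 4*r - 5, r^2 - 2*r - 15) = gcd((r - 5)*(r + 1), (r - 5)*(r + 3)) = r - 5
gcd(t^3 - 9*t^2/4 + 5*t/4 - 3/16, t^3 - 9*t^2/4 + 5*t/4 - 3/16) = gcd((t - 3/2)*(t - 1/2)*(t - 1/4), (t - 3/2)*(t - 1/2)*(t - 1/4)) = t^3 - 9*t^2/4 + 5*t/4 - 3/16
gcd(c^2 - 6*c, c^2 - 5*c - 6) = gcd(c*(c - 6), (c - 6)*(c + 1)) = c - 6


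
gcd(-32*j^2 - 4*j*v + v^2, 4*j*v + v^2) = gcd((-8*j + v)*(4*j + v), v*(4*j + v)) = 4*j + v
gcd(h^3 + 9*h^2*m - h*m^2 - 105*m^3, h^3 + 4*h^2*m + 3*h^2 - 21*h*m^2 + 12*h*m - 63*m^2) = h^2 + 4*h*m - 21*m^2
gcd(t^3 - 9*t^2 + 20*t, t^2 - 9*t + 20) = t^2 - 9*t + 20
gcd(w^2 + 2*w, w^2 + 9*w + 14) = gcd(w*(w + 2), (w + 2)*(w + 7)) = w + 2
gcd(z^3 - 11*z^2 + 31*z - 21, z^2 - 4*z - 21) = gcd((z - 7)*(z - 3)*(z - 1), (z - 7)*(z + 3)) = z - 7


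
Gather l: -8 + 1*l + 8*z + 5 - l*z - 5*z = l*(1 - z) + 3*z - 3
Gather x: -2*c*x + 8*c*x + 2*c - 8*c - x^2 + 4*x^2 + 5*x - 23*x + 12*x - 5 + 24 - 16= -6*c + 3*x^2 + x*(6*c - 6) + 3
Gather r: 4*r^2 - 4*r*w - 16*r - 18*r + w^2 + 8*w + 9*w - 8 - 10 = 4*r^2 + r*(-4*w - 34) + w^2 + 17*w - 18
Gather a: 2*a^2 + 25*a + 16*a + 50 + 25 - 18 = 2*a^2 + 41*a + 57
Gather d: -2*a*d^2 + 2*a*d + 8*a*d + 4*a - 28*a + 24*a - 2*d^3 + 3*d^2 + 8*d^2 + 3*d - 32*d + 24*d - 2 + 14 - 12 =-2*d^3 + d^2*(11 - 2*a) + d*(10*a - 5)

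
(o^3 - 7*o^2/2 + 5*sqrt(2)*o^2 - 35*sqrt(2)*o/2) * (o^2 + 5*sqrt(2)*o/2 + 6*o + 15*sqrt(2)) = o^5 + 5*o^4/2 + 15*sqrt(2)*o^4/2 + 4*o^3 + 75*sqrt(2)*o^3/4 - 315*sqrt(2)*o^2/2 + 125*o^2/2 - 525*o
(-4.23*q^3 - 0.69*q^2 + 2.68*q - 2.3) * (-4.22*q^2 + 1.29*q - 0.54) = 17.8506*q^5 - 2.5449*q^4 - 9.9155*q^3 + 13.5358*q^2 - 4.4142*q + 1.242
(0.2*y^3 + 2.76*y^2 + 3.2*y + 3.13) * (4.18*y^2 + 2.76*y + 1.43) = 0.836*y^5 + 12.0888*y^4 + 21.2796*y^3 + 25.8622*y^2 + 13.2148*y + 4.4759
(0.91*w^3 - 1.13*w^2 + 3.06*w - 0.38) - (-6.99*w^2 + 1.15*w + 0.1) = 0.91*w^3 + 5.86*w^2 + 1.91*w - 0.48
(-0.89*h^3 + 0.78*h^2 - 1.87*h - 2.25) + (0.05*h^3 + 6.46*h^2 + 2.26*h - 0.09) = -0.84*h^3 + 7.24*h^2 + 0.39*h - 2.34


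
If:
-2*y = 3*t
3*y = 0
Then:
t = 0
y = 0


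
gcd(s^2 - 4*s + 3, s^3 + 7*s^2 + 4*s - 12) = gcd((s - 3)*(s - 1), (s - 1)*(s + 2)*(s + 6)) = s - 1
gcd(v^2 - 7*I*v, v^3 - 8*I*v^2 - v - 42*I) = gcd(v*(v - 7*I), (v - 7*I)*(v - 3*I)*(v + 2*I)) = v - 7*I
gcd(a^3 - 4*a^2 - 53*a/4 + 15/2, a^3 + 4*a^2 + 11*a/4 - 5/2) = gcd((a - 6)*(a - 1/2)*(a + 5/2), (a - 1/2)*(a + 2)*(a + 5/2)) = a^2 + 2*a - 5/4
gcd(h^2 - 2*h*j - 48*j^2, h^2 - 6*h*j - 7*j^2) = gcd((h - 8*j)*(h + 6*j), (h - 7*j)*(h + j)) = 1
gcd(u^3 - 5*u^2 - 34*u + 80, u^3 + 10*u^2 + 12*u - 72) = u - 2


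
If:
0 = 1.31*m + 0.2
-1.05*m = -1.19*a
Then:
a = -0.13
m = -0.15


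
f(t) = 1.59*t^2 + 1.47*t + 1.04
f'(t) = 3.18*t + 1.47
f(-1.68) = 3.06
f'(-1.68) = -3.87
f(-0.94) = 1.06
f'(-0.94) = -1.52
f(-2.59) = 7.90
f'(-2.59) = -6.77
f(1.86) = 9.27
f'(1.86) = 7.38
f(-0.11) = 0.90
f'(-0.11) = 1.12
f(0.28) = 1.58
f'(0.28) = 2.36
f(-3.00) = 10.94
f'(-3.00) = -8.07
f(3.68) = 27.98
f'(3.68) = 13.17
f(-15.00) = 336.74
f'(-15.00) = -46.23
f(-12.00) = 212.36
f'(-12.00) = -36.69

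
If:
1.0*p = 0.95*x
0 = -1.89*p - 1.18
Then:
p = -0.62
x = -0.66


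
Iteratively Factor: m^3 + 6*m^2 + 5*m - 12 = (m + 4)*(m^2 + 2*m - 3) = (m - 1)*(m + 4)*(m + 3)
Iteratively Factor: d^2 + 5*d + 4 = (d + 4)*(d + 1)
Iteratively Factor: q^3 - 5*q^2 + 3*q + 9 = (q + 1)*(q^2 - 6*q + 9) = (q - 3)*(q + 1)*(q - 3)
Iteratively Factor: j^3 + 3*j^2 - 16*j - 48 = (j + 3)*(j^2 - 16) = (j - 4)*(j + 3)*(j + 4)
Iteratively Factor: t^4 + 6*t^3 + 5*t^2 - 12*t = (t)*(t^3 + 6*t^2 + 5*t - 12) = t*(t + 4)*(t^2 + 2*t - 3) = t*(t + 3)*(t + 4)*(t - 1)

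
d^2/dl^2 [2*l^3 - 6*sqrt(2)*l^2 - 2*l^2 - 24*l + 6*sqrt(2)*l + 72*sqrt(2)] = 12*l - 12*sqrt(2) - 4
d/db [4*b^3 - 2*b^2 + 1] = 4*b*(3*b - 1)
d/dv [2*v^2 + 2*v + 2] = 4*v + 2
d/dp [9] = 0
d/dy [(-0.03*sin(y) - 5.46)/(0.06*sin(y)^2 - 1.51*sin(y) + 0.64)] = (0.0018*sin(y)^2 + 0.6552*sin(y) - 8.2638)*cos(y)/(0.0036*sin(y)^4 - 0.1812*sin(y)^3 + 2.3569*sin(y)^2 - 1.9328*sin(y) + 0.4096)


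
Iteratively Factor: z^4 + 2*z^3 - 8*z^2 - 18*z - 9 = (z + 3)*(z^3 - z^2 - 5*z - 3) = (z - 3)*(z + 3)*(z^2 + 2*z + 1) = (z - 3)*(z + 1)*(z + 3)*(z + 1)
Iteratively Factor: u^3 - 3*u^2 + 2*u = (u - 1)*(u^2 - 2*u) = (u - 2)*(u - 1)*(u)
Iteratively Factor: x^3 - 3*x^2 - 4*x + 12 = (x - 3)*(x^2 - 4) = (x - 3)*(x + 2)*(x - 2)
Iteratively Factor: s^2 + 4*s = (s)*(s + 4)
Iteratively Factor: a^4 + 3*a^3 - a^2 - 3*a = (a - 1)*(a^3 + 4*a^2 + 3*a) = a*(a - 1)*(a^2 + 4*a + 3) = a*(a - 1)*(a + 1)*(a + 3)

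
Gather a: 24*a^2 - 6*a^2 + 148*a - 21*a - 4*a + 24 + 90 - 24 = 18*a^2 + 123*a + 90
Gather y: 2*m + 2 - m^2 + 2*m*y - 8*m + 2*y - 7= -m^2 - 6*m + y*(2*m + 2) - 5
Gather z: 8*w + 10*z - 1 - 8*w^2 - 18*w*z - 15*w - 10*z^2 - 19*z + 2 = -8*w^2 - 7*w - 10*z^2 + z*(-18*w - 9) + 1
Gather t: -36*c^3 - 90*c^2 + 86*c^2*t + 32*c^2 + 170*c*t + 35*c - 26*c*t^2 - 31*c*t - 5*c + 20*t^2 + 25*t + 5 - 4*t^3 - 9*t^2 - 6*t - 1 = -36*c^3 - 58*c^2 + 30*c - 4*t^3 + t^2*(11 - 26*c) + t*(86*c^2 + 139*c + 19) + 4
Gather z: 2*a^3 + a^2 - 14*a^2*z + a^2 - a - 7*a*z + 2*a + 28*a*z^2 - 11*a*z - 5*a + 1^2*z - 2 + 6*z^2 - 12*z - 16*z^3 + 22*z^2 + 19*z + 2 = 2*a^3 + 2*a^2 - 4*a - 16*z^3 + z^2*(28*a + 28) + z*(-14*a^2 - 18*a + 8)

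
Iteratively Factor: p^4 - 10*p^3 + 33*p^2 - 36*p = (p)*(p^3 - 10*p^2 + 33*p - 36) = p*(p - 4)*(p^2 - 6*p + 9) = p*(p - 4)*(p - 3)*(p - 3)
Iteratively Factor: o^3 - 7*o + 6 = (o - 2)*(o^2 + 2*o - 3) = (o - 2)*(o - 1)*(o + 3)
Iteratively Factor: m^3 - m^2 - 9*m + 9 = (m - 1)*(m^2 - 9) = (m - 3)*(m - 1)*(m + 3)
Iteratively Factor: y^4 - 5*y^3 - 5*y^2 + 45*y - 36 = (y - 1)*(y^3 - 4*y^2 - 9*y + 36) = (y - 4)*(y - 1)*(y^2 - 9) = (y - 4)*(y - 1)*(y + 3)*(y - 3)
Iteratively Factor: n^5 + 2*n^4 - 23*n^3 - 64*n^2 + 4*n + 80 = (n + 2)*(n^4 - 23*n^2 - 18*n + 40) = (n + 2)*(n + 4)*(n^3 - 4*n^2 - 7*n + 10) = (n - 1)*(n + 2)*(n + 4)*(n^2 - 3*n - 10) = (n - 5)*(n - 1)*(n + 2)*(n + 4)*(n + 2)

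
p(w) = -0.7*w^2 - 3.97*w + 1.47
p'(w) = -1.4*w - 3.97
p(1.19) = -4.25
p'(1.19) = -5.64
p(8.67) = -85.57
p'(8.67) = -16.11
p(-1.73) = 6.24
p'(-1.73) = -1.55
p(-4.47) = 5.23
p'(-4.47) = 2.29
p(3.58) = -21.71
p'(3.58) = -8.98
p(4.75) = -33.18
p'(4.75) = -10.62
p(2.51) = -12.90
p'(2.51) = -7.48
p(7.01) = -60.76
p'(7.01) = -13.78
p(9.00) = -90.96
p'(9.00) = -16.57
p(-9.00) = -19.50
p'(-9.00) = 8.63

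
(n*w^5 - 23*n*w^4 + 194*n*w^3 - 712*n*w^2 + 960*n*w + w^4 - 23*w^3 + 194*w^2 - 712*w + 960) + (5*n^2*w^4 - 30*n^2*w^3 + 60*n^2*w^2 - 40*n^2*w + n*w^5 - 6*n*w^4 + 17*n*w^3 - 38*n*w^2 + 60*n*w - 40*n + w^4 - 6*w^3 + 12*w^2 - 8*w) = 5*n^2*w^4 - 30*n^2*w^3 + 60*n^2*w^2 - 40*n^2*w + 2*n*w^5 - 29*n*w^4 + 211*n*w^3 - 750*n*w^2 + 1020*n*w - 40*n + 2*w^4 - 29*w^3 + 206*w^2 - 720*w + 960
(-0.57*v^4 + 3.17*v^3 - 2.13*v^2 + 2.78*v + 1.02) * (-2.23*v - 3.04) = 1.2711*v^5 - 5.3363*v^4 - 4.8869*v^3 + 0.2758*v^2 - 10.7258*v - 3.1008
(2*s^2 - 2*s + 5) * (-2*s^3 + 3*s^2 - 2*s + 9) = -4*s^5 + 10*s^4 - 20*s^3 + 37*s^2 - 28*s + 45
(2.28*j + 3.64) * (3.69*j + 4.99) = 8.4132*j^2 + 24.8088*j + 18.1636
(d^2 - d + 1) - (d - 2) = d^2 - 2*d + 3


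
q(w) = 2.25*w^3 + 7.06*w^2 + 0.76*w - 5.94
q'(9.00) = 674.59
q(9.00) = 2213.01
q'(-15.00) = 1307.71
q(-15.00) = -6022.59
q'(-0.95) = -6.56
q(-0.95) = -2.22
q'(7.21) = 453.46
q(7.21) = 1209.86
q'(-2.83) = 14.86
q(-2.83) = -2.54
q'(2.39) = 73.06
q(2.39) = 66.92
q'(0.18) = 3.52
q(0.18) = -5.56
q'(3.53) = 134.71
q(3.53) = 183.69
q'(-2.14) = 1.46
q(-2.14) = 2.71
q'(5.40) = 273.84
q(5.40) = 558.33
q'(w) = 6.75*w^2 + 14.12*w + 0.76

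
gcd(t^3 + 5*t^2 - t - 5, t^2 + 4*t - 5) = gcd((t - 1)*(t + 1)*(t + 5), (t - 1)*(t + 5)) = t^2 + 4*t - 5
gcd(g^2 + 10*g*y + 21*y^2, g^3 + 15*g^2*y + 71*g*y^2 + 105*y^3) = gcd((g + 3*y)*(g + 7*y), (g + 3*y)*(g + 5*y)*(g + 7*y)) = g^2 + 10*g*y + 21*y^2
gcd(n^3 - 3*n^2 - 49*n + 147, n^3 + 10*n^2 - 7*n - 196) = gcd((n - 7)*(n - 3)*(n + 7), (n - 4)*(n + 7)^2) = n + 7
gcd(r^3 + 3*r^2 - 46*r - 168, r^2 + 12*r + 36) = r + 6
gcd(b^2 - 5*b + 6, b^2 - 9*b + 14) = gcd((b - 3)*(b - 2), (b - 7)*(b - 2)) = b - 2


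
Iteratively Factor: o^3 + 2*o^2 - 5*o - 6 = (o - 2)*(o^2 + 4*o + 3) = (o - 2)*(o + 3)*(o + 1)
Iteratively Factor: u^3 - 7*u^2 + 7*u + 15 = (u + 1)*(u^2 - 8*u + 15) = (u - 5)*(u + 1)*(u - 3)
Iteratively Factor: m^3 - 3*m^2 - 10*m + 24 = (m - 4)*(m^2 + m - 6) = (m - 4)*(m + 3)*(m - 2)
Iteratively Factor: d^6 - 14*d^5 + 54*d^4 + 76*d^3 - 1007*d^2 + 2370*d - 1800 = (d - 5)*(d^5 - 9*d^4 + 9*d^3 + 121*d^2 - 402*d + 360) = (d - 5)*(d - 3)*(d^4 - 6*d^3 - 9*d^2 + 94*d - 120) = (d - 5)*(d - 3)^2*(d^3 - 3*d^2 - 18*d + 40) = (d - 5)*(d - 3)^2*(d - 2)*(d^2 - d - 20) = (d - 5)*(d - 3)^2*(d - 2)*(d + 4)*(d - 5)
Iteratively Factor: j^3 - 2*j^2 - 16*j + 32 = (j + 4)*(j^2 - 6*j + 8) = (j - 2)*(j + 4)*(j - 4)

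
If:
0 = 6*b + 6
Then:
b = -1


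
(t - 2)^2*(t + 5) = t^3 + t^2 - 16*t + 20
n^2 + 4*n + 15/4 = (n + 3/2)*(n + 5/2)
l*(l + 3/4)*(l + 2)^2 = l^4 + 19*l^3/4 + 7*l^2 + 3*l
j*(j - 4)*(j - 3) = j^3 - 7*j^2 + 12*j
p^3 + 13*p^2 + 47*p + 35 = (p + 1)*(p + 5)*(p + 7)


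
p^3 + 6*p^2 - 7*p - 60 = (p - 3)*(p + 4)*(p + 5)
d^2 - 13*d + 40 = (d - 8)*(d - 5)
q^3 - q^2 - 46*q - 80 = (q - 8)*(q + 2)*(q + 5)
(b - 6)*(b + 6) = b^2 - 36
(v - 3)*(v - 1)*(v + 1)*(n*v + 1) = n*v^4 - 3*n*v^3 - n*v^2 + 3*n*v + v^3 - 3*v^2 - v + 3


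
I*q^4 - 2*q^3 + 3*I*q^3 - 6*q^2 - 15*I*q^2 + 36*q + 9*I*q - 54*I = (q - 3)*(q + 6)*(q + 3*I)*(I*q + 1)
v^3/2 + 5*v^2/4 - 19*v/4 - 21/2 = (v/2 + 1)*(v - 3)*(v + 7/2)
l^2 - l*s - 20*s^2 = (l - 5*s)*(l + 4*s)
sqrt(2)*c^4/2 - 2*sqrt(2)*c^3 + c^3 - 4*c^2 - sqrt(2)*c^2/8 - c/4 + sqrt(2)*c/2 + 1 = (c - 4)*(c - 1/2)*(c + 1/2)*(sqrt(2)*c/2 + 1)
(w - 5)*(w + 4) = w^2 - w - 20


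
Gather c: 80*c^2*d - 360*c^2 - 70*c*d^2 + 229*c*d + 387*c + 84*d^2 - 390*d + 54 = c^2*(80*d - 360) + c*(-70*d^2 + 229*d + 387) + 84*d^2 - 390*d + 54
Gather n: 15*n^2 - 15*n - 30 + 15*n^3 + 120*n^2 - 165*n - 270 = 15*n^3 + 135*n^2 - 180*n - 300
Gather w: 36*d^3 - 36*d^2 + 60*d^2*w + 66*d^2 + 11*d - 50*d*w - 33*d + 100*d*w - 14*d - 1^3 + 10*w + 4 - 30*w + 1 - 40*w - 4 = 36*d^3 + 30*d^2 - 36*d + w*(60*d^2 + 50*d - 60)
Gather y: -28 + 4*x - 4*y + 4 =4*x - 4*y - 24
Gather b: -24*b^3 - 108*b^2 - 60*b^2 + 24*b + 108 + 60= -24*b^3 - 168*b^2 + 24*b + 168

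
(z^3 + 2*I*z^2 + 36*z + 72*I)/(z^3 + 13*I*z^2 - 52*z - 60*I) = (z - 6*I)/(z + 5*I)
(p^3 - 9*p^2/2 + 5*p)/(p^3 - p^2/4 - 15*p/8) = 4*(-2*p^2 + 9*p - 10)/(-8*p^2 + 2*p + 15)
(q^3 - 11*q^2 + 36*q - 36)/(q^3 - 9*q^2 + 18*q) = (q - 2)/q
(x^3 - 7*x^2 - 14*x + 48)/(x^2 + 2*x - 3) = (x^2 - 10*x + 16)/(x - 1)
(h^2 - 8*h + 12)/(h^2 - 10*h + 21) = (h^2 - 8*h + 12)/(h^2 - 10*h + 21)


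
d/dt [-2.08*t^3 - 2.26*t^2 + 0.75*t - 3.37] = -6.24*t^2 - 4.52*t + 0.75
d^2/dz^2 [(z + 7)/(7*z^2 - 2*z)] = 14*(7*z^3 + 147*z^2 - 42*z + 4)/(z^3*(343*z^3 - 294*z^2 + 84*z - 8))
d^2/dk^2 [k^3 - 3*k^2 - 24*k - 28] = 6*k - 6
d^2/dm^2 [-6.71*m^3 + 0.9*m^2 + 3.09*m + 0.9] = 1.8 - 40.26*m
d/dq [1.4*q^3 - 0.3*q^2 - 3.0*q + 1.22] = 4.2*q^2 - 0.6*q - 3.0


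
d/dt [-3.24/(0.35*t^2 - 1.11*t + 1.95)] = (2.268*t - 3.5964)/(0.35*t^2 - 1.11*t + 1.95)^2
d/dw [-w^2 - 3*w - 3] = -2*w - 3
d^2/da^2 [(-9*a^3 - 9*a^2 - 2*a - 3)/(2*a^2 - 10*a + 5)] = 2*(-998*a^3 + 1584*a^2 - 435*a - 595)/(8*a^6 - 120*a^5 + 660*a^4 - 1600*a^3 + 1650*a^2 - 750*a + 125)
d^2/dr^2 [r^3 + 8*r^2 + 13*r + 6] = 6*r + 16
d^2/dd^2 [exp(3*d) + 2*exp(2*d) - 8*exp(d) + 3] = (9*exp(2*d) + 8*exp(d) - 8)*exp(d)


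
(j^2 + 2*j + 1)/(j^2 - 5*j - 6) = (j + 1)/(j - 6)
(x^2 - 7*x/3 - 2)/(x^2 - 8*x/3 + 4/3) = (3*x^2 - 7*x - 6)/(3*x^2 - 8*x + 4)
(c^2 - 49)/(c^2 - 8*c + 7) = (c + 7)/(c - 1)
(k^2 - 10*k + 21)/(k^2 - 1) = (k^2 - 10*k + 21)/(k^2 - 1)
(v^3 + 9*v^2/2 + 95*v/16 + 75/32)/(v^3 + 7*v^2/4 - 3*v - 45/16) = (4*v + 5)/(2*(2*v - 3))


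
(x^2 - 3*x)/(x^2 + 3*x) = (x - 3)/(x + 3)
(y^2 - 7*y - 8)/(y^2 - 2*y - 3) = (y - 8)/(y - 3)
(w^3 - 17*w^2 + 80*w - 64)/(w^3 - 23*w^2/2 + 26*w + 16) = 2*(w^2 - 9*w + 8)/(2*w^2 - 7*w - 4)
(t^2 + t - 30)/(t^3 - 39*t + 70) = (t + 6)/(t^2 + 5*t - 14)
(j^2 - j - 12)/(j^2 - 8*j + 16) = (j + 3)/(j - 4)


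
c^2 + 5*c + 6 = (c + 2)*(c + 3)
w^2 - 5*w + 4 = (w - 4)*(w - 1)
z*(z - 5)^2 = z^3 - 10*z^2 + 25*z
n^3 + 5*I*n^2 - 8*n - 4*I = (n + I)*(n + 2*I)^2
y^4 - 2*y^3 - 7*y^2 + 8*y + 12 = (y - 3)*(y - 2)*(y + 1)*(y + 2)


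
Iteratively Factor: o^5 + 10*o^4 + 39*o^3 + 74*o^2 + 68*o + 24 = (o + 1)*(o^4 + 9*o^3 + 30*o^2 + 44*o + 24) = (o + 1)*(o + 2)*(o^3 + 7*o^2 + 16*o + 12) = (o + 1)*(o + 2)*(o + 3)*(o^2 + 4*o + 4) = (o + 1)*(o + 2)^2*(o + 3)*(o + 2)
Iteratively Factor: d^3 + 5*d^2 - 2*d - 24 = (d + 3)*(d^2 + 2*d - 8) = (d + 3)*(d + 4)*(d - 2)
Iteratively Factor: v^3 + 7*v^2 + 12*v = (v + 3)*(v^2 + 4*v) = v*(v + 3)*(v + 4)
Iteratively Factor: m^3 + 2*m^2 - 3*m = (m)*(m^2 + 2*m - 3) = m*(m + 3)*(m - 1)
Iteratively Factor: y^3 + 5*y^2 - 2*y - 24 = (y + 4)*(y^2 + y - 6) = (y - 2)*(y + 4)*(y + 3)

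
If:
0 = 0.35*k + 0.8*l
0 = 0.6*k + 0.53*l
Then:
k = 0.00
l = 0.00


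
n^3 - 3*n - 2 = (n - 2)*(n + 1)^2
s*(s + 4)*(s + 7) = s^3 + 11*s^2 + 28*s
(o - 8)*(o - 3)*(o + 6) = o^3 - 5*o^2 - 42*o + 144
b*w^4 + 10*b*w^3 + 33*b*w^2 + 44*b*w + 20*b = (w + 2)^2*(w + 5)*(b*w + b)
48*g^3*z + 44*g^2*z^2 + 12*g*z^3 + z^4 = z*(2*g + z)*(4*g + z)*(6*g + z)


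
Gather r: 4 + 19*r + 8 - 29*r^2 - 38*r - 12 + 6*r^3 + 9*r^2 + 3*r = 6*r^3 - 20*r^2 - 16*r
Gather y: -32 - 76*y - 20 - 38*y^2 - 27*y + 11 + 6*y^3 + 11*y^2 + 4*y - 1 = 6*y^3 - 27*y^2 - 99*y - 42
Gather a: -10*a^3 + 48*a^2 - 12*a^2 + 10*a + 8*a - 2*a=-10*a^3 + 36*a^2 + 16*a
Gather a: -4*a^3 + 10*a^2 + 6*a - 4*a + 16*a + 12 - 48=-4*a^3 + 10*a^2 + 18*a - 36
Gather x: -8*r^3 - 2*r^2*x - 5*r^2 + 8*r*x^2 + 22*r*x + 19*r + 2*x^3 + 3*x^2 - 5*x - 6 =-8*r^3 - 5*r^2 + 19*r + 2*x^3 + x^2*(8*r + 3) + x*(-2*r^2 + 22*r - 5) - 6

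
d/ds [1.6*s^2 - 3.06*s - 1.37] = 3.2*s - 3.06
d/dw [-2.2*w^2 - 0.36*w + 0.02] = -4.4*w - 0.36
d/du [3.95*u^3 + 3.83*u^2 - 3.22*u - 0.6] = 11.85*u^2 + 7.66*u - 3.22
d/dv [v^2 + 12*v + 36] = 2*v + 12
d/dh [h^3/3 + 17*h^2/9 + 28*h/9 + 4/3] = h^2 + 34*h/9 + 28/9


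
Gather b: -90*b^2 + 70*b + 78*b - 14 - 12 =-90*b^2 + 148*b - 26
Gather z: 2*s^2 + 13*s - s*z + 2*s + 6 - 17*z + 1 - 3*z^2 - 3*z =2*s^2 + 15*s - 3*z^2 + z*(-s - 20) + 7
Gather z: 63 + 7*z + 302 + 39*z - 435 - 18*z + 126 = 28*z + 56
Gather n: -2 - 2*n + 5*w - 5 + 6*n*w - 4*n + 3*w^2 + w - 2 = n*(6*w - 6) + 3*w^2 + 6*w - 9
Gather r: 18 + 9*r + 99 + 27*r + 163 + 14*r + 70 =50*r + 350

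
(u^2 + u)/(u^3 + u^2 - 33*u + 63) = u*(u + 1)/(u^3 + u^2 - 33*u + 63)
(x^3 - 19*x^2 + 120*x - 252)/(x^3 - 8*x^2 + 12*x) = (x^2 - 13*x + 42)/(x*(x - 2))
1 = 1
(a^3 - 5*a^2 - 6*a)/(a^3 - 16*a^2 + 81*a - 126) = a*(a + 1)/(a^2 - 10*a + 21)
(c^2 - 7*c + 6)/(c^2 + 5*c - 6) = (c - 6)/(c + 6)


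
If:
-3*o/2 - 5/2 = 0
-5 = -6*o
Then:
No Solution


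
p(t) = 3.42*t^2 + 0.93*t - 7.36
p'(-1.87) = -11.86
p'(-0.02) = 0.79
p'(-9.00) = -60.63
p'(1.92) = 14.06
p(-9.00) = 261.29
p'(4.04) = 28.56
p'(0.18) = 2.16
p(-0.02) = -7.38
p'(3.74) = 26.51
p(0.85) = -4.10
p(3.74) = 43.96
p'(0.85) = 6.74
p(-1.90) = 3.22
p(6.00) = 121.34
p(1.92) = 7.03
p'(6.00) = 41.97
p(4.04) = 52.22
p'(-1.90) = -12.07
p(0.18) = -7.08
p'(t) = 6.84*t + 0.93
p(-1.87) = 2.86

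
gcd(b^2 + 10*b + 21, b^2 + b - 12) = 1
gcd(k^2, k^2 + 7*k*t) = k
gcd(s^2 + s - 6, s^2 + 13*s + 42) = 1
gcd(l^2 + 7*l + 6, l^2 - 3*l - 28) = 1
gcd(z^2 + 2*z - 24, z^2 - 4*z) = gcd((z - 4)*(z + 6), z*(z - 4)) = z - 4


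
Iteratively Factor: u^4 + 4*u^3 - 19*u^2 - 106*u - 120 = (u + 3)*(u^3 + u^2 - 22*u - 40) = (u + 2)*(u + 3)*(u^2 - u - 20) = (u - 5)*(u + 2)*(u + 3)*(u + 4)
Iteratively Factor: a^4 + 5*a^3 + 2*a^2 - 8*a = (a + 4)*(a^3 + a^2 - 2*a) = (a + 2)*(a + 4)*(a^2 - a) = (a - 1)*(a + 2)*(a + 4)*(a)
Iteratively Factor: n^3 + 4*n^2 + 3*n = (n + 3)*(n^2 + n) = (n + 1)*(n + 3)*(n)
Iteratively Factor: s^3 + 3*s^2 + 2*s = (s + 2)*(s^2 + s) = s*(s + 2)*(s + 1)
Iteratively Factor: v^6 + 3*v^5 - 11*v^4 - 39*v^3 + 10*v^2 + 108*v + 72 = (v + 1)*(v^5 + 2*v^4 - 13*v^3 - 26*v^2 + 36*v + 72) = (v - 2)*(v + 1)*(v^4 + 4*v^3 - 5*v^2 - 36*v - 36) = (v - 3)*(v - 2)*(v + 1)*(v^3 + 7*v^2 + 16*v + 12) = (v - 3)*(v - 2)*(v + 1)*(v + 2)*(v^2 + 5*v + 6) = (v - 3)*(v - 2)*(v + 1)*(v + 2)*(v + 3)*(v + 2)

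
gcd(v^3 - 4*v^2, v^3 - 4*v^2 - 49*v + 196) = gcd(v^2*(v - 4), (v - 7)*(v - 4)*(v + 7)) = v - 4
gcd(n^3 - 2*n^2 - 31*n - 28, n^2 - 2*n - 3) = n + 1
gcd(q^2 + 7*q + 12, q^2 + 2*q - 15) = 1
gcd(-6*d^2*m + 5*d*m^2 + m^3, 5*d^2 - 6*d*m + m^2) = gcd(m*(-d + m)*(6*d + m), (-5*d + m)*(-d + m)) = d - m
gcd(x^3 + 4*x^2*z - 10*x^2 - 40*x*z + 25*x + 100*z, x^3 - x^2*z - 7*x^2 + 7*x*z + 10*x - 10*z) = x - 5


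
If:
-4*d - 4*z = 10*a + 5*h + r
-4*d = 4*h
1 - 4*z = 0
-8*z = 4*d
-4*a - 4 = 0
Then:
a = -1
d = -1/2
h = 1/2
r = 17/2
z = 1/4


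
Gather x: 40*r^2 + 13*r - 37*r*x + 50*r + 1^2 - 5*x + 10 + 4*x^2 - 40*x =40*r^2 + 63*r + 4*x^2 + x*(-37*r - 45) + 11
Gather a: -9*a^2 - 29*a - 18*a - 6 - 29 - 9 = -9*a^2 - 47*a - 44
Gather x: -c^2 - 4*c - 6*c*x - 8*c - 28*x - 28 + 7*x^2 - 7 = -c^2 - 12*c + 7*x^2 + x*(-6*c - 28) - 35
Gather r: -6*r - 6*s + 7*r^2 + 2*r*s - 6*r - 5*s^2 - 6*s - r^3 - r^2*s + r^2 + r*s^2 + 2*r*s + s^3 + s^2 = -r^3 + r^2*(8 - s) + r*(s^2 + 4*s - 12) + s^3 - 4*s^2 - 12*s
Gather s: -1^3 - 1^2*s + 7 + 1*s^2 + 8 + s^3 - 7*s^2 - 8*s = s^3 - 6*s^2 - 9*s + 14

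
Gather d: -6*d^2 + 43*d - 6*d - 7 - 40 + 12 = -6*d^2 + 37*d - 35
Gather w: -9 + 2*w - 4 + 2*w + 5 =4*w - 8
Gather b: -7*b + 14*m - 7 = -7*b + 14*m - 7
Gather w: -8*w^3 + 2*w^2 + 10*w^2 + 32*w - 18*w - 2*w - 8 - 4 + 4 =-8*w^3 + 12*w^2 + 12*w - 8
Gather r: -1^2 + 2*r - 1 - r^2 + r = -r^2 + 3*r - 2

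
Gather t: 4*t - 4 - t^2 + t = -t^2 + 5*t - 4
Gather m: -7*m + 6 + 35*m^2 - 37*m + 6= 35*m^2 - 44*m + 12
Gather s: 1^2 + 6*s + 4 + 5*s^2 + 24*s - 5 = 5*s^2 + 30*s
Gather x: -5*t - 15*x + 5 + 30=-5*t - 15*x + 35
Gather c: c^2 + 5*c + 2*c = c^2 + 7*c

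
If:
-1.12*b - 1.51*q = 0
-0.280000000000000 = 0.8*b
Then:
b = -0.35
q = 0.26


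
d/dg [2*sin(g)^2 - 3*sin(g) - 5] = (4*sin(g) - 3)*cos(g)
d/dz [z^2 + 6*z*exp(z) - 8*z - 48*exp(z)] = 6*z*exp(z) + 2*z - 42*exp(z) - 8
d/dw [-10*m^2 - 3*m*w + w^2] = -3*m + 2*w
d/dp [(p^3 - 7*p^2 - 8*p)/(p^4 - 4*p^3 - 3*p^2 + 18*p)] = (-p^3 + 11*p^2 + 26*p + 50)/(p^5 - 5*p^4 - 5*p^3 + 45*p^2 - 108)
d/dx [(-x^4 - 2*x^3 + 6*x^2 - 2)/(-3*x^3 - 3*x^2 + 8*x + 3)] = (3*x^6 + 6*x^5 - 44*x^3 + 12*x^2 + 24*x + 16)/(9*x^6 + 18*x^5 - 39*x^4 - 66*x^3 + 46*x^2 + 48*x + 9)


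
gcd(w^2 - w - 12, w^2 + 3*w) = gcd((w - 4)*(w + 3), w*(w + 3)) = w + 3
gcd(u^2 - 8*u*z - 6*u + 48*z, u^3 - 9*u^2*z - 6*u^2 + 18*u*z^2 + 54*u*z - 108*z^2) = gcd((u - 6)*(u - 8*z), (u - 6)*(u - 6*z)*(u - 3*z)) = u - 6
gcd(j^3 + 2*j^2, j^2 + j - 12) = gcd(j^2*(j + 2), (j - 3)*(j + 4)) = 1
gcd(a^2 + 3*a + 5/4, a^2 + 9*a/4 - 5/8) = a + 5/2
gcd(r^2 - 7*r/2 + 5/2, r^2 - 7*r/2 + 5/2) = r^2 - 7*r/2 + 5/2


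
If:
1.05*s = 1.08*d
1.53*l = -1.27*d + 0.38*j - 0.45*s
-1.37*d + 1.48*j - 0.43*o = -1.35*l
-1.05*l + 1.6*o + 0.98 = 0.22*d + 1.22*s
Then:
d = 0.972222222222222*s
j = 1.65773778732774*s - 0.150913214754685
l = -0.689399910482145*s - 0.037481713468484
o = 0.443761864301648*s - 0.637097374463693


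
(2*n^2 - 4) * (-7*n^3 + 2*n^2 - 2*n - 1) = -14*n^5 + 4*n^4 + 24*n^3 - 10*n^2 + 8*n + 4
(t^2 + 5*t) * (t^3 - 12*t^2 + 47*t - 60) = t^5 - 7*t^4 - 13*t^3 + 175*t^2 - 300*t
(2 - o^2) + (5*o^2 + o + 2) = 4*o^2 + o + 4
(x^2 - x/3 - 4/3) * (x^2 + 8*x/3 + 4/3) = x^4 + 7*x^3/3 - 8*x^2/9 - 4*x - 16/9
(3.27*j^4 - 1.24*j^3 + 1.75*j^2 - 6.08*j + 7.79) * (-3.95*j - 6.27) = -12.9165*j^5 - 15.6049*j^4 + 0.862299999999999*j^3 + 13.0435*j^2 + 7.3511*j - 48.8433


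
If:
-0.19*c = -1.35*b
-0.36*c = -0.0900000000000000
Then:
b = 0.04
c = 0.25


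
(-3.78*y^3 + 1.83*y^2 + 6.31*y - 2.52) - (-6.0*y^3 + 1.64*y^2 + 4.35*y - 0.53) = 2.22*y^3 + 0.19*y^2 + 1.96*y - 1.99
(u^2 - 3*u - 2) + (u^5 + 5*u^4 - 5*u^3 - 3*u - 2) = u^5 + 5*u^4 - 5*u^3 + u^2 - 6*u - 4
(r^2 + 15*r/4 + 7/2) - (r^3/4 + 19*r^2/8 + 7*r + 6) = -r^3/4 - 11*r^2/8 - 13*r/4 - 5/2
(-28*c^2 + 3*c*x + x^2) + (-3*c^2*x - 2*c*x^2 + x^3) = -3*c^2*x - 28*c^2 - 2*c*x^2 + 3*c*x + x^3 + x^2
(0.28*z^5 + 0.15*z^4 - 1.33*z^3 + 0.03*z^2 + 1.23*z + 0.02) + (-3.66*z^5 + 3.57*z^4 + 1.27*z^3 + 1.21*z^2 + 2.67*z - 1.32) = -3.38*z^5 + 3.72*z^4 - 0.0600000000000001*z^3 + 1.24*z^2 + 3.9*z - 1.3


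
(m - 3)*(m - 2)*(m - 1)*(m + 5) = m^4 - m^3 - 19*m^2 + 49*m - 30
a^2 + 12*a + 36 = (a + 6)^2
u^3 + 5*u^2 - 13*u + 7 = (u - 1)^2*(u + 7)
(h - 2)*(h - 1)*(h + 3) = h^3 - 7*h + 6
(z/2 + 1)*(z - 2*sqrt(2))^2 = z^3/2 - 2*sqrt(2)*z^2 + z^2 - 4*sqrt(2)*z + 4*z + 8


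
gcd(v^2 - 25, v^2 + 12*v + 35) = v + 5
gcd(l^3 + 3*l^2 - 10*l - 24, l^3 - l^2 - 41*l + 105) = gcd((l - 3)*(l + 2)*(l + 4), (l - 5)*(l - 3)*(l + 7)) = l - 3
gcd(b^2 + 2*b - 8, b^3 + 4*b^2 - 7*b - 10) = b - 2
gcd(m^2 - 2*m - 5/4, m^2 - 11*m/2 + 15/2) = m - 5/2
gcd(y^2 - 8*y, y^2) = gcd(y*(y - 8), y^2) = y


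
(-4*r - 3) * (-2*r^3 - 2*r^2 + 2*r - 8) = 8*r^4 + 14*r^3 - 2*r^2 + 26*r + 24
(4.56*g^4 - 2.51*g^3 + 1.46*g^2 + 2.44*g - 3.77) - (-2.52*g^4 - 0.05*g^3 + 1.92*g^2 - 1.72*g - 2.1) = 7.08*g^4 - 2.46*g^3 - 0.46*g^2 + 4.16*g - 1.67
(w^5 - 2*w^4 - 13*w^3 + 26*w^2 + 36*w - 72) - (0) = w^5 - 2*w^4 - 13*w^3 + 26*w^2 + 36*w - 72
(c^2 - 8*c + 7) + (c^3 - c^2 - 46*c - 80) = c^3 - 54*c - 73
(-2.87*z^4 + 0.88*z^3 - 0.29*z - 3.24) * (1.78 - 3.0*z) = 8.61*z^5 - 7.7486*z^4 + 1.5664*z^3 + 0.87*z^2 + 9.2038*z - 5.7672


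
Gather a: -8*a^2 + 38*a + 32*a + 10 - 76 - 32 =-8*a^2 + 70*a - 98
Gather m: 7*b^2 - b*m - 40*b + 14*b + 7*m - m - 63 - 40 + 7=7*b^2 - 26*b + m*(6 - b) - 96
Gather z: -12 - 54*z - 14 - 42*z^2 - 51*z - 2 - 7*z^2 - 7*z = -49*z^2 - 112*z - 28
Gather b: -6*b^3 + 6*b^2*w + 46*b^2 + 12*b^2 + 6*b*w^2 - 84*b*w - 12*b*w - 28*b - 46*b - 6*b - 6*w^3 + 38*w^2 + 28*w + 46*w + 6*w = -6*b^3 + b^2*(6*w + 58) + b*(6*w^2 - 96*w - 80) - 6*w^3 + 38*w^2 + 80*w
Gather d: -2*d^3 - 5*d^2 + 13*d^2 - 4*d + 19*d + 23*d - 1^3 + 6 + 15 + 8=-2*d^3 + 8*d^2 + 38*d + 28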